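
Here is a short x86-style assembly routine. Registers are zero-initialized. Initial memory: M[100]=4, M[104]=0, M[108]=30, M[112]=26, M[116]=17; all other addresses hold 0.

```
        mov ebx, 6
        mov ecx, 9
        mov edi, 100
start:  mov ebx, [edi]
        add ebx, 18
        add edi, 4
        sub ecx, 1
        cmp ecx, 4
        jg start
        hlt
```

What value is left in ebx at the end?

ebx=6
ecx=9
edi=100
ebx=M[100]=4
ebx=4+18=22
edi=100+4=104
ecx=9-1=8
cmp ecx, 4  (cmp 8,4)
jg start: taken
ebx=M[104]=0
ebx=0+18=18
edi=104+4=108
ecx=8-1=7
cmp ecx, 4  (cmp 7,4)
jg start: taken
ebx=M[108]=30
ebx=30+18=48
edi=108+4=112
ecx=7-1=6
cmp ecx, 4  (cmp 6,4)
jg start: taken
ebx=M[112]=26
ebx=26+18=44
edi=112+4=116
ecx=6-1=5
cmp ecx, 4  (cmp 5,4)
jg start: taken
ebx=M[116]=17
ebx=17+18=35
edi=116+4=120
ecx=5-1=4
cmp ecx, 4  (cmp 4,4)
jg start: not taken
halt.

35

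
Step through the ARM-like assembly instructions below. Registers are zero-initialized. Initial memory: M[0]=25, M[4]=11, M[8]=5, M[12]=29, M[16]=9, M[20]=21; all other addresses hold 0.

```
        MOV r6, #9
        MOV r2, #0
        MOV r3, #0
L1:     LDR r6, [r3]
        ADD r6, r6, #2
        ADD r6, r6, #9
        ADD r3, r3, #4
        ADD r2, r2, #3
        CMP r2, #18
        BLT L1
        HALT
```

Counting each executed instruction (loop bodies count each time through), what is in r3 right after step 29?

MOV r6, #9 → r6=9
MOV r2, #0 → r2=0
MOV r3, #0 → r3=0
LDR r6, [r3] → r6=M[0]=25
ADD r6, r6, #2 → r6=25+2=27
ADD r6, r6, #9 → r6=27+9=36
ADD r3, r3, #4 → r3=0+4=4
ADD r2, r2, #3 → r2=0+3=3
CMP r2, #18  (cmp 3,18)
BLT L1: taken
LDR r6, [r3] → r6=M[4]=11
ADD r6, r6, #2 → r6=11+2=13
ADD r6, r6, #9 → r6=13+9=22
ADD r3, r3, #4 → r3=4+4=8
ADD r2, r2, #3 → r2=3+3=6
CMP r2, #18  (cmp 6,18)
BLT L1: taken
LDR r6, [r3] → r6=M[8]=5
ADD r6, r6, #2 → r6=5+2=7
ADD r6, r6, #9 → r6=7+9=16
ADD r3, r3, #4 → r3=8+4=12
ADD r2, r2, #3 → r2=6+3=9
CMP r2, #18  (cmp 9,18)
BLT L1: taken
LDR r6, [r3] → r6=M[12]=29
ADD r6, r6, #2 → r6=29+2=31
ADD r6, r6, #9 → r6=31+9=40
ADD r3, r3, #4 → r3=12+4=16
ADD r2, r2, #3 → r2=9+3=12
After step 29: r3 = 16.

16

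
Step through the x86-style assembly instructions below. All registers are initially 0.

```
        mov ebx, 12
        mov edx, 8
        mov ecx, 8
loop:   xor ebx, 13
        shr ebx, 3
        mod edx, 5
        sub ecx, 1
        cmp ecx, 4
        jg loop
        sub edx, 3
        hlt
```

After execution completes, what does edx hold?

0

after mov ebx, 12: ebx=12
after mov edx, 8: edx=8
after mov ecx, 8: ecx=8
after xor ebx, 13: ebx=12^13=1
after shr ebx, 3: ebx=1>>3=0
after mod edx, 5: edx=8%5=3
after sub ecx, 1: ecx=8-1=7
cmp ecx, 4  (cmp 7,4)
jg loop: taken
after xor ebx, 13: ebx=0^13=13
after shr ebx, 3: ebx=13>>3=1
after mod edx, 5: edx=3%5=3
after sub ecx, 1: ecx=7-1=6
cmp ecx, 4  (cmp 6,4)
jg loop: taken
after xor ebx, 13: ebx=1^13=12
after shr ebx, 3: ebx=12>>3=1
after mod edx, 5: edx=3%5=3
after sub ecx, 1: ecx=6-1=5
cmp ecx, 4  (cmp 5,4)
jg loop: taken
after xor ebx, 13: ebx=1^13=12
after shr ebx, 3: ebx=12>>3=1
after mod edx, 5: edx=3%5=3
after sub ecx, 1: ecx=5-1=4
cmp ecx, 4  (cmp 4,4)
jg loop: not taken
after sub edx, 3: edx=3-3=0
halt.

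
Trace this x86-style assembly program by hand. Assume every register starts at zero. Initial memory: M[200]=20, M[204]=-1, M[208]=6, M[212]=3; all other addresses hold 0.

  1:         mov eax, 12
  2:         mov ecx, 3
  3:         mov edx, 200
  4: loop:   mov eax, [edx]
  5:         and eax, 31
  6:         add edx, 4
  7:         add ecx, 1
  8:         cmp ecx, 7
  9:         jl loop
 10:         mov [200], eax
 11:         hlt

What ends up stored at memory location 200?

mov eax, 12 → eax=12
mov ecx, 3 → ecx=3
mov edx, 200 → edx=200
mov eax, [edx] → eax=M[200]=20
and eax, 31 → eax=20&31=20
add edx, 4 → edx=200+4=204
add ecx, 1 → ecx=3+1=4
cmp ecx, 7  (cmp 4,7)
jl loop: taken
mov eax, [edx] → eax=M[204]=-1
and eax, 31 → eax=(-1)&31=31
add edx, 4 → edx=204+4=208
add ecx, 1 → ecx=4+1=5
cmp ecx, 7  (cmp 5,7)
jl loop: taken
mov eax, [edx] → eax=M[208]=6
and eax, 31 → eax=6&31=6
add edx, 4 → edx=208+4=212
add ecx, 1 → ecx=5+1=6
cmp ecx, 7  (cmp 6,7)
jl loop: taken
mov eax, [edx] → eax=M[212]=3
and eax, 31 → eax=3&31=3
add edx, 4 → edx=212+4=216
add ecx, 1 → ecx=6+1=7
cmp ecx, 7  (cmp 7,7)
jl loop: not taken
mov [200], eax → M[200]=3
halt.

3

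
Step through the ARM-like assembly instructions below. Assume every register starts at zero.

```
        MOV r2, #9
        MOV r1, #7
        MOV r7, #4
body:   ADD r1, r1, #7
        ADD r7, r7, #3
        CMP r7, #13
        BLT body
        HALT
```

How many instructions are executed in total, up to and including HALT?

r2=9
r1=7
r7=4
r1=7+7=14
r7=4+3=7
CMP r7, #13  (cmp 7,13)
BLT body: taken
r1=14+7=21
r7=7+3=10
CMP r7, #13  (cmp 10,13)
BLT body: taken
r1=21+7=28
r7=10+3=13
CMP r7, #13  (cmp 13,13)
BLT body: not taken
halt.
Total executed instructions: 16.

16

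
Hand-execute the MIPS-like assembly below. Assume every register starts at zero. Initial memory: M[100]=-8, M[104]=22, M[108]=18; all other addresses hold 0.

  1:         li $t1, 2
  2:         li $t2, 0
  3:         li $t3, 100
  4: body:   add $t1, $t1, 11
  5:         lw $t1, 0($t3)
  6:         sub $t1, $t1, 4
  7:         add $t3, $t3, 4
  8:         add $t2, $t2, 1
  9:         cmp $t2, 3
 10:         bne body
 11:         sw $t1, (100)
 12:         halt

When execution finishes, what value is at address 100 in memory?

14

li $t1, 2 → $t1=2
li $t2, 0 → $t2=0
li $t3, 100 → $t3=100
add $t1, $t1, 11 → $t1=2+11=13
lw $t1, 0($t3) → $t1=M[100]=-8
sub $t1, $t1, 4 → $t1=(-8)-4=-12
add $t3, $t3, 4 → $t3=100+4=104
add $t2, $t2, 1 → $t2=0+1=1
cmp $t2, 3  (cmp 1,3)
bne body: taken
add $t1, $t1, 11 → $t1=(-12)+11=-1
lw $t1, 0($t3) → $t1=M[104]=22
sub $t1, $t1, 4 → $t1=22-4=18
add $t3, $t3, 4 → $t3=104+4=108
add $t2, $t2, 1 → $t2=1+1=2
cmp $t2, 3  (cmp 2,3)
bne body: taken
add $t1, $t1, 11 → $t1=18+11=29
lw $t1, 0($t3) → $t1=M[108]=18
sub $t1, $t1, 4 → $t1=18-4=14
add $t3, $t3, 4 → $t3=108+4=112
add $t2, $t2, 1 → $t2=2+1=3
cmp $t2, 3  (cmp 3,3)
bne body: not taken
sw $t1, (100) → M[100]=14
halt.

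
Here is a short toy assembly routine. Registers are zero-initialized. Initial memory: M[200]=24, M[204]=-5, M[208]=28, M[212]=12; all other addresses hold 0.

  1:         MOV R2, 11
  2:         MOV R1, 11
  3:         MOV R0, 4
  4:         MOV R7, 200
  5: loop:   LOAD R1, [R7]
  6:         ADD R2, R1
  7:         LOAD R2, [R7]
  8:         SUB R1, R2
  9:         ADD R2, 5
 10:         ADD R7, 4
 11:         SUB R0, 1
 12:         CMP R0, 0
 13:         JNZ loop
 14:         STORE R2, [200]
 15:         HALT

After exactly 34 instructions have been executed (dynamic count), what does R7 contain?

212

after MOV R2, 11: R2=11
after MOV R1, 11: R1=11
after MOV R0, 4: R0=4
after MOV R7, 200: R7=200
after LOAD R1, [R7]: R1=M[200]=24
after ADD R2, R1: R2=11+24=35
after LOAD R2, [R7]: R2=M[200]=24
after SUB R1, R2: R1=24-24=0
after ADD R2, 5: R2=24+5=29
after ADD R7, 4: R7=200+4=204
after SUB R0, 1: R0=4-1=3
CMP R0, 0  (cmp 3,0)
JNZ loop: taken
after LOAD R1, [R7]: R1=M[204]=-5
after ADD R2, R1: R2=29+(-5)=24
after LOAD R2, [R7]: R2=M[204]=-5
after SUB R1, R2: R1=(-5)-(-5)=0
after ADD R2, 5: R2=(-5)+5=0
after ADD R7, 4: R7=204+4=208
after SUB R0, 1: R0=3-1=2
CMP R0, 0  (cmp 2,0)
JNZ loop: taken
after LOAD R1, [R7]: R1=M[208]=28
after ADD R2, R1: R2=0+28=28
after LOAD R2, [R7]: R2=M[208]=28
after SUB R1, R2: R1=28-28=0
after ADD R2, 5: R2=28+5=33
after ADD R7, 4: R7=208+4=212
after SUB R0, 1: R0=2-1=1
CMP R0, 0  (cmp 1,0)
JNZ loop: taken
after LOAD R1, [R7]: R1=M[212]=12
after ADD R2, R1: R2=33+12=45
after LOAD R2, [R7]: R2=M[212]=12
After step 34: R7 = 212.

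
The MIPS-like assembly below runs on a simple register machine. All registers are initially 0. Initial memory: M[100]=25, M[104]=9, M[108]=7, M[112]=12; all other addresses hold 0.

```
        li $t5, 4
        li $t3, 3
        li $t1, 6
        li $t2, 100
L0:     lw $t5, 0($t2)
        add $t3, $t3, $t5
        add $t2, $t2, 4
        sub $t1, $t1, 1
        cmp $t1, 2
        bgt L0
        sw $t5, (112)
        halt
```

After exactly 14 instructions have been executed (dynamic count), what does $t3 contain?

37

li $t5, 4 → $t5=4
li $t3, 3 → $t3=3
li $t1, 6 → $t1=6
li $t2, 100 → $t2=100
lw $t5, 0($t2) → $t5=M[100]=25
add $t3, $t3, $t5 → $t3=3+25=28
add $t2, $t2, 4 → $t2=100+4=104
sub $t1, $t1, 1 → $t1=6-1=5
cmp $t1, 2  (cmp 5,2)
bgt L0: taken
lw $t5, 0($t2) → $t5=M[104]=9
add $t3, $t3, $t5 → $t3=28+9=37
add $t2, $t2, 4 → $t2=104+4=108
sub $t1, $t1, 1 → $t1=5-1=4
After step 14: $t3 = 37.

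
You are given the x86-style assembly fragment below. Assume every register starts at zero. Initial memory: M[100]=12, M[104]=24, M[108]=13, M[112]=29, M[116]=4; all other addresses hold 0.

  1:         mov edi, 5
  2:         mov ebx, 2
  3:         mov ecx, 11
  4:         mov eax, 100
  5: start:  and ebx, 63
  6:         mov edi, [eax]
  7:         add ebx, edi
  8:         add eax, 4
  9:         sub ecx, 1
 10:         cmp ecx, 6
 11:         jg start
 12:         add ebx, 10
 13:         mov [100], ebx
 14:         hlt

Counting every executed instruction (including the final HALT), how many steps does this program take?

after mov edi, 5: edi=5
after mov ebx, 2: ebx=2
after mov ecx, 11: ecx=11
after mov eax, 100: eax=100
after and ebx, 63: ebx=2&63=2
after mov edi, [eax]: edi=M[100]=12
after add ebx, edi: ebx=2+12=14
after add eax, 4: eax=100+4=104
after sub ecx, 1: ecx=11-1=10
cmp ecx, 6  (cmp 10,6)
jg start: taken
after and ebx, 63: ebx=14&63=14
after mov edi, [eax]: edi=M[104]=24
after add ebx, edi: ebx=14+24=38
after add eax, 4: eax=104+4=108
after sub ecx, 1: ecx=10-1=9
cmp ecx, 6  (cmp 9,6)
jg start: taken
after and ebx, 63: ebx=38&63=38
after mov edi, [eax]: edi=M[108]=13
after add ebx, edi: ebx=38+13=51
after add eax, 4: eax=108+4=112
after sub ecx, 1: ecx=9-1=8
cmp ecx, 6  (cmp 8,6)
jg start: taken
after and ebx, 63: ebx=51&63=51
after mov edi, [eax]: edi=M[112]=29
after add ebx, edi: ebx=51+29=80
after add eax, 4: eax=112+4=116
after sub ecx, 1: ecx=8-1=7
cmp ecx, 6  (cmp 7,6)
jg start: taken
after and ebx, 63: ebx=80&63=16
after mov edi, [eax]: edi=M[116]=4
after add ebx, edi: ebx=16+4=20
after add eax, 4: eax=116+4=120
after sub ecx, 1: ecx=7-1=6
cmp ecx, 6  (cmp 6,6)
jg start: not taken
after add ebx, 10: ebx=20+10=30
mov [100], ebx → M[100]=30
halt.
Total executed instructions: 42.

42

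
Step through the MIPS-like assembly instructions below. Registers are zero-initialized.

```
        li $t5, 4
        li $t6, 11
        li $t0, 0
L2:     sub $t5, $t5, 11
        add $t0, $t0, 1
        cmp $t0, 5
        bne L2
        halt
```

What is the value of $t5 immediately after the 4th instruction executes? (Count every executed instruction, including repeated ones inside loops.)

-7

after li $t5, 4: $t5=4
after li $t6, 11: $t6=11
after li $t0, 0: $t0=0
after sub $t5, $t5, 11: $t5=4-11=-7
After step 4: $t5 = -7.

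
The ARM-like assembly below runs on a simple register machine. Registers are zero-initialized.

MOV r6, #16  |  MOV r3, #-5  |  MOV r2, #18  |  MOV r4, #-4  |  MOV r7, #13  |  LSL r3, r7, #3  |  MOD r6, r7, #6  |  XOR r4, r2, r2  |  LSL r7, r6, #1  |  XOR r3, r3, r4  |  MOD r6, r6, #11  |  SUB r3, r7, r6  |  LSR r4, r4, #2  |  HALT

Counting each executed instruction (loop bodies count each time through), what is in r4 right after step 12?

0

MOV r6, #16 → r6=16
MOV r3, #-5 → r3=-5
MOV r2, #18 → r2=18
MOV r4, #-4 → r4=-4
MOV r7, #13 → r7=13
LSL r3, r7, #3 → r3=13<<3=104
MOD r6, r7, #6 → r6=13%6=1
XOR r4, r2, r2 → r4=18^18=0
LSL r7, r6, #1 → r7=1<<1=2
XOR r3, r3, r4 → r3=104^0=104
MOD r6, r6, #11 → r6=1%11=1
SUB r3, r7, r6 → r3=2-1=1
After step 12: r4 = 0.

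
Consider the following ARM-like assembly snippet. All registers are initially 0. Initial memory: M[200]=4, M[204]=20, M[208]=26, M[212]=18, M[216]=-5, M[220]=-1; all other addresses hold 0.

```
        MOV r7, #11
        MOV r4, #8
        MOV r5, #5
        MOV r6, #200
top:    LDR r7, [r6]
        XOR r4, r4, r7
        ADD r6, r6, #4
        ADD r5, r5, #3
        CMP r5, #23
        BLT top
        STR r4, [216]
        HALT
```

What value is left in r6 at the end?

224

after MOV r7, #11: r7=11
after MOV r4, #8: r4=8
after MOV r5, #5: r5=5
after MOV r6, #200: r6=200
after LDR r7, [r6]: r7=M[200]=4
after XOR r4, r4, r7: r4=8^4=12
after ADD r6, r6, #4: r6=200+4=204
after ADD r5, r5, #3: r5=5+3=8
CMP r5, #23  (cmp 8,23)
BLT top: taken
after LDR r7, [r6]: r7=M[204]=20
after XOR r4, r4, r7: r4=12^20=24
after ADD r6, r6, #4: r6=204+4=208
after ADD r5, r5, #3: r5=8+3=11
CMP r5, #23  (cmp 11,23)
BLT top: taken
after LDR r7, [r6]: r7=M[208]=26
after XOR r4, r4, r7: r4=24^26=2
after ADD r6, r6, #4: r6=208+4=212
after ADD r5, r5, #3: r5=11+3=14
CMP r5, #23  (cmp 14,23)
BLT top: taken
after LDR r7, [r6]: r7=M[212]=18
after XOR r4, r4, r7: r4=2^18=16
after ADD r6, r6, #4: r6=212+4=216
after ADD r5, r5, #3: r5=14+3=17
CMP r5, #23  (cmp 17,23)
BLT top: taken
after LDR r7, [r6]: r7=M[216]=-5
after XOR r4, r4, r7: r4=16^(-5)=-21
after ADD r6, r6, #4: r6=216+4=220
after ADD r5, r5, #3: r5=17+3=20
CMP r5, #23  (cmp 20,23)
BLT top: taken
after LDR r7, [r6]: r7=M[220]=-1
after XOR r4, r4, r7: r4=(-21)^(-1)=20
after ADD r6, r6, #4: r6=220+4=224
after ADD r5, r5, #3: r5=20+3=23
CMP r5, #23  (cmp 23,23)
BLT top: not taken
STR r4, [216] → M[216]=20
halt.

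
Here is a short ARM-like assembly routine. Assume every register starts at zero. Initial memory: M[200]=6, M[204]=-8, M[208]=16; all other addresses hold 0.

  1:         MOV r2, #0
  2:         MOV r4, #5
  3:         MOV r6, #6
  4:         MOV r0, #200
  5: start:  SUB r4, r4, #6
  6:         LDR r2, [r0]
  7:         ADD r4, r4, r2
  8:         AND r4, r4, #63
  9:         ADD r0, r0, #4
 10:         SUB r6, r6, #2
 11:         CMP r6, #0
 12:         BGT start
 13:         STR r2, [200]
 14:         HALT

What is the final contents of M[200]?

MOV r2, #0 → r2=0
MOV r4, #5 → r4=5
MOV r6, #6 → r6=6
MOV r0, #200 → r0=200
SUB r4, r4, #6 → r4=5-6=-1
LDR r2, [r0] → r2=M[200]=6
ADD r4, r4, r2 → r4=(-1)+6=5
AND r4, r4, #63 → r4=5&63=5
ADD r0, r0, #4 → r0=200+4=204
SUB r6, r6, #2 → r6=6-2=4
CMP r6, #0  (cmp 4,0)
BGT start: taken
SUB r4, r4, #6 → r4=5-6=-1
LDR r2, [r0] → r2=M[204]=-8
ADD r4, r4, r2 → r4=(-1)+(-8)=-9
AND r4, r4, #63 → r4=(-9)&63=55
ADD r0, r0, #4 → r0=204+4=208
SUB r6, r6, #2 → r6=4-2=2
CMP r6, #0  (cmp 2,0)
BGT start: taken
SUB r4, r4, #6 → r4=55-6=49
LDR r2, [r0] → r2=M[208]=16
ADD r4, r4, r2 → r4=49+16=65
AND r4, r4, #63 → r4=65&63=1
ADD r0, r0, #4 → r0=208+4=212
SUB r6, r6, #2 → r6=2-2=0
CMP r6, #0  (cmp 0,0)
BGT start: not taken
STR r2, [200] → M[200]=16
halt.

16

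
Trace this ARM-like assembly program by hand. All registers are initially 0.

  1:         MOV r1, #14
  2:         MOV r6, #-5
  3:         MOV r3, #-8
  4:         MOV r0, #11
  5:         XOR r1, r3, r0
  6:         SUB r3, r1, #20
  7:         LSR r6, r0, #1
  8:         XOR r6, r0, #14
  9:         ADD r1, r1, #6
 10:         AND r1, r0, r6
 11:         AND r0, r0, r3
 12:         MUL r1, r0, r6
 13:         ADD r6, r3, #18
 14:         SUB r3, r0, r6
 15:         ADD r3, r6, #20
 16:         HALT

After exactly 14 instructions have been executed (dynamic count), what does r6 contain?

after MOV r1, #14: r1=14
after MOV r6, #-5: r6=-5
after MOV r3, #-8: r3=-8
after MOV r0, #11: r0=11
after XOR r1, r3, r0: r1=(-8)^11=-13
after SUB r3, r1, #20: r3=(-13)-20=-33
after LSR r6, r0, #1: r6=11>>1=5
after XOR r6, r0, #14: r6=11^14=5
after ADD r1, r1, #6: r1=(-13)+6=-7
after AND r1, r0, r6: r1=11&5=1
after AND r0, r0, r3: r0=11&(-33)=11
after MUL r1, r0, r6: r1=11*5=55
after ADD r6, r3, #18: r6=(-33)+18=-15
after SUB r3, r0, r6: r3=11-(-15)=26
After step 14: r6 = -15.

-15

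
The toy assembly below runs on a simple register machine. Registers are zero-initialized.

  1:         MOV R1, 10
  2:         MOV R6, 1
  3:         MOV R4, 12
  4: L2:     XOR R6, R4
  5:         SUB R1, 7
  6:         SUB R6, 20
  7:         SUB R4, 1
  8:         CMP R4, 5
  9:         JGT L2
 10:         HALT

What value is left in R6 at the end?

-120

R1=10
R6=1
R4=12
R6=1^12=13
R1=10-7=3
R6=13-20=-7
R4=12-1=11
CMP R4, 5  (cmp 11,5)
JGT L2: taken
R6=(-7)^11=-14
R1=3-7=-4
R6=(-14)-20=-34
R4=11-1=10
CMP R4, 5  (cmp 10,5)
JGT L2: taken
R6=(-34)^10=-44
R1=(-4)-7=-11
R6=(-44)-20=-64
R4=10-1=9
CMP R4, 5  (cmp 9,5)
JGT L2: taken
R6=(-64)^9=-55
R1=(-11)-7=-18
R6=(-55)-20=-75
R4=9-1=8
CMP R4, 5  (cmp 8,5)
JGT L2: taken
R6=(-75)^8=-67
R1=(-18)-7=-25
R6=(-67)-20=-87
R4=8-1=7
CMP R4, 5  (cmp 7,5)
JGT L2: taken
R6=(-87)^7=-82
R1=(-25)-7=-32
R6=(-82)-20=-102
R4=7-1=6
CMP R4, 5  (cmp 6,5)
JGT L2: taken
R6=(-102)^6=-100
R1=(-32)-7=-39
R6=(-100)-20=-120
R4=6-1=5
CMP R4, 5  (cmp 5,5)
JGT L2: not taken
halt.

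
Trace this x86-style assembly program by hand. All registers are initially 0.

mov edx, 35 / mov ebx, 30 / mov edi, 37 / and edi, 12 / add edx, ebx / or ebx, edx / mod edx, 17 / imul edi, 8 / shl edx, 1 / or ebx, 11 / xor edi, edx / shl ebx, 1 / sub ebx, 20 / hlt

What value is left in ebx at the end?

edx=35
ebx=30
edi=37
edi=37&12=4
edx=35+30=65
ebx=30|65=95
edx=65%17=14
edi=4*8=32
edx=14<<1=28
ebx=95|11=95
edi=32^28=60
ebx=95<<1=190
ebx=190-20=170
halt.

170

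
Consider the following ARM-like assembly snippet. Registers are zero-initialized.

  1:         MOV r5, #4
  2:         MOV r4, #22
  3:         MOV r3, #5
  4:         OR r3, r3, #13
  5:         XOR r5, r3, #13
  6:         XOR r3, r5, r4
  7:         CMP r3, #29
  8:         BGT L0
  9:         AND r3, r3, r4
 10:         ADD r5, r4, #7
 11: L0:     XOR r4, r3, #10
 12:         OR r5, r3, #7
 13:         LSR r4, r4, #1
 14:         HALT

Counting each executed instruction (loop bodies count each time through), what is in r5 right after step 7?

MOV r5, #4 → r5=4
MOV r4, #22 → r4=22
MOV r3, #5 → r3=5
OR r3, r3, #13 → r3=5|13=13
XOR r5, r3, #13 → r5=13^13=0
XOR r3, r5, r4 → r3=0^22=22
CMP r3, #29  (cmp 22,29)
After step 7: r5 = 0.

0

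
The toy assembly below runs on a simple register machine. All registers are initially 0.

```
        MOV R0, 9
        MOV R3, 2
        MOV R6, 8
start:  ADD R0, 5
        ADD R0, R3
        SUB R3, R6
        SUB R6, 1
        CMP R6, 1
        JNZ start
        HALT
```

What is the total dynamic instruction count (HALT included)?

46

MOV R0, 9 → R0=9
MOV R3, 2 → R3=2
MOV R6, 8 → R6=8
ADD R0, 5 → R0=9+5=14
ADD R0, R3 → R0=14+2=16
SUB R3, R6 → R3=2-8=-6
SUB R6, 1 → R6=8-1=7
CMP R6, 1  (cmp 7,1)
JNZ start: taken
ADD R0, 5 → R0=16+5=21
ADD R0, R3 → R0=21+(-6)=15
SUB R3, R6 → R3=(-6)-7=-13
SUB R6, 1 → R6=7-1=6
CMP R6, 1  (cmp 6,1)
JNZ start: taken
ADD R0, 5 → R0=15+5=20
ADD R0, R3 → R0=20+(-13)=7
SUB R3, R6 → R3=(-13)-6=-19
SUB R6, 1 → R6=6-1=5
CMP R6, 1  (cmp 5,1)
JNZ start: taken
ADD R0, 5 → R0=7+5=12
ADD R0, R3 → R0=12+(-19)=-7
SUB R3, R6 → R3=(-19)-5=-24
SUB R6, 1 → R6=5-1=4
CMP R6, 1  (cmp 4,1)
JNZ start: taken
ADD R0, 5 → R0=(-7)+5=-2
ADD R0, R3 → R0=(-2)+(-24)=-26
SUB R3, R6 → R3=(-24)-4=-28
SUB R6, 1 → R6=4-1=3
CMP R6, 1  (cmp 3,1)
JNZ start: taken
ADD R0, 5 → R0=(-26)+5=-21
ADD R0, R3 → R0=(-21)+(-28)=-49
SUB R3, R6 → R3=(-28)-3=-31
SUB R6, 1 → R6=3-1=2
CMP R6, 1  (cmp 2,1)
JNZ start: taken
ADD R0, 5 → R0=(-49)+5=-44
ADD R0, R3 → R0=(-44)+(-31)=-75
SUB R3, R6 → R3=(-31)-2=-33
SUB R6, 1 → R6=2-1=1
CMP R6, 1  (cmp 1,1)
JNZ start: not taken
halt.
Total executed instructions: 46.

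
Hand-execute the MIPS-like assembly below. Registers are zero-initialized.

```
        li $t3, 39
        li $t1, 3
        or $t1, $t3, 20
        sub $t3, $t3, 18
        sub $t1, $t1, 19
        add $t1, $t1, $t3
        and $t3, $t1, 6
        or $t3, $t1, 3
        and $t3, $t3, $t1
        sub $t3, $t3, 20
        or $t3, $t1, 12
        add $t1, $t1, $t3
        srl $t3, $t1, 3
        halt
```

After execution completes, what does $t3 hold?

li $t3, 39 → $t3=39
li $t1, 3 → $t1=3
or $t1, $t3, 20 → $t1=39|20=55
sub $t3, $t3, 18 → $t3=39-18=21
sub $t1, $t1, 19 → $t1=55-19=36
add $t1, $t1, $t3 → $t1=36+21=57
and $t3, $t1, 6 → $t3=57&6=0
or $t3, $t1, 3 → $t3=57|3=59
and $t3, $t3, $t1 → $t3=59&57=57
sub $t3, $t3, 20 → $t3=57-20=37
or $t3, $t1, 12 → $t3=57|12=61
add $t1, $t1, $t3 → $t1=57+61=118
srl $t3, $t1, 3 → $t3=118>>3=14
halt.

14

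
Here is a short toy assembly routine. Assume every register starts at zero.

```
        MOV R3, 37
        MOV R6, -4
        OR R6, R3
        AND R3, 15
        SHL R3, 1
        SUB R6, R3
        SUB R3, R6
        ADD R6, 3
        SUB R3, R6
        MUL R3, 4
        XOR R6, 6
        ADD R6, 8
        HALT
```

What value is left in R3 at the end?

R3=37
R6=-4
R6=(-4)|37=-3
R3=37&15=5
R3=5<<1=10
R6=(-3)-10=-13
R3=10-(-13)=23
R6=(-13)+3=-10
R3=23-(-10)=33
R3=33*4=132
R6=(-10)^6=-16
R6=(-16)+8=-8
halt.

132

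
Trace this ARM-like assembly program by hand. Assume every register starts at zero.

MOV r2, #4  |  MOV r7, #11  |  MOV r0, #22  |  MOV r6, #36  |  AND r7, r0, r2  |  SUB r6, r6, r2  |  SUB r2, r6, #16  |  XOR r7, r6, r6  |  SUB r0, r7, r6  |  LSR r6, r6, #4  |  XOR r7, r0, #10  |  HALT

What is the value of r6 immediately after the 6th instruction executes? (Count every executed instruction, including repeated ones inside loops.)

after MOV r2, #4: r2=4
after MOV r7, #11: r7=11
after MOV r0, #22: r0=22
after MOV r6, #36: r6=36
after AND r7, r0, r2: r7=22&4=4
after SUB r6, r6, r2: r6=36-4=32
After step 6: r6 = 32.

32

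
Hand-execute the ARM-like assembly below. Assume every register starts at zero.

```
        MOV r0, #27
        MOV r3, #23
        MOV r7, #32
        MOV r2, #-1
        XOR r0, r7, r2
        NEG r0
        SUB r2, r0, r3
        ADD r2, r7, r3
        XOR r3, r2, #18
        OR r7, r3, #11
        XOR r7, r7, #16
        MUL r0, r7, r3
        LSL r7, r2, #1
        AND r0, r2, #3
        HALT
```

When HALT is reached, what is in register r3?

37

r0=27
r3=23
r7=32
r2=-1
r0=32^(-1)=-33
r0=-(-33)=33
r2=33-23=10
r2=32+23=55
r3=55^18=37
r7=37|11=47
r7=47^16=63
r0=63*37=2331
r7=55<<1=110
r0=55&3=3
halt.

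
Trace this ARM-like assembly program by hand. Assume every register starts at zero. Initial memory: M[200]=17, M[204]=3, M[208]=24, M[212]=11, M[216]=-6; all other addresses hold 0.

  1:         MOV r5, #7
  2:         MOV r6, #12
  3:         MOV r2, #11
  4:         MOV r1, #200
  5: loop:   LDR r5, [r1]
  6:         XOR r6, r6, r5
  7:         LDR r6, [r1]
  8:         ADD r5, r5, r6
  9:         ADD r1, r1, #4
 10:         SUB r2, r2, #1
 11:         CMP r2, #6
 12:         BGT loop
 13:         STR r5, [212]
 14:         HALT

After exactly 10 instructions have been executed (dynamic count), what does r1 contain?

MOV r5, #7 → r5=7
MOV r6, #12 → r6=12
MOV r2, #11 → r2=11
MOV r1, #200 → r1=200
LDR r5, [r1] → r5=M[200]=17
XOR r6, r6, r5 → r6=12^17=29
LDR r6, [r1] → r6=M[200]=17
ADD r5, r5, r6 → r5=17+17=34
ADD r1, r1, #4 → r1=200+4=204
SUB r2, r2, #1 → r2=11-1=10
After step 10: r1 = 204.

204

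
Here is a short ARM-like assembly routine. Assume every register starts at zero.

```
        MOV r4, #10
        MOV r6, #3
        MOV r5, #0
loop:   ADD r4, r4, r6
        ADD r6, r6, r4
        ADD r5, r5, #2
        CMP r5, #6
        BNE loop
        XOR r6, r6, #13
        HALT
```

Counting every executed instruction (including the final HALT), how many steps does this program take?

after MOV r4, #10: r4=10
after MOV r6, #3: r6=3
after MOV r5, #0: r5=0
after ADD r4, r4, r6: r4=10+3=13
after ADD r6, r6, r4: r6=3+13=16
after ADD r5, r5, #2: r5=0+2=2
CMP r5, #6  (cmp 2,6)
BNE loop: taken
after ADD r4, r4, r6: r4=13+16=29
after ADD r6, r6, r4: r6=16+29=45
after ADD r5, r5, #2: r5=2+2=4
CMP r5, #6  (cmp 4,6)
BNE loop: taken
after ADD r4, r4, r6: r4=29+45=74
after ADD r6, r6, r4: r6=45+74=119
after ADD r5, r5, #2: r5=4+2=6
CMP r5, #6  (cmp 6,6)
BNE loop: not taken
after XOR r6, r6, #13: r6=119^13=122
halt.
Total executed instructions: 20.

20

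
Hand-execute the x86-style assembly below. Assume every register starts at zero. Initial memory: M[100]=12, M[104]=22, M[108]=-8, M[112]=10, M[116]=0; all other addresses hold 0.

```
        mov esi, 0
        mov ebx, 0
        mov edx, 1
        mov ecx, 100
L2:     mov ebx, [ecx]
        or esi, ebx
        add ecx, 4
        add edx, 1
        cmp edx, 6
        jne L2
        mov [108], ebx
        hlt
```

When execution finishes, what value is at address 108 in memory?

esi=0
ebx=0
edx=1
ecx=100
ebx=M[100]=12
esi=0|12=12
ecx=100+4=104
edx=1+1=2
cmp edx, 6  (cmp 2,6)
jne L2: taken
ebx=M[104]=22
esi=12|22=30
ecx=104+4=108
edx=2+1=3
cmp edx, 6  (cmp 3,6)
jne L2: taken
ebx=M[108]=-8
esi=30|(-8)=-2
ecx=108+4=112
edx=3+1=4
cmp edx, 6  (cmp 4,6)
jne L2: taken
ebx=M[112]=10
esi=(-2)|10=-2
ecx=112+4=116
edx=4+1=5
cmp edx, 6  (cmp 5,6)
jne L2: taken
ebx=M[116]=0
esi=(-2)|0=-2
ecx=116+4=120
edx=5+1=6
cmp edx, 6  (cmp 6,6)
jne L2: not taken
mov [108], ebx → M[108]=0
halt.

0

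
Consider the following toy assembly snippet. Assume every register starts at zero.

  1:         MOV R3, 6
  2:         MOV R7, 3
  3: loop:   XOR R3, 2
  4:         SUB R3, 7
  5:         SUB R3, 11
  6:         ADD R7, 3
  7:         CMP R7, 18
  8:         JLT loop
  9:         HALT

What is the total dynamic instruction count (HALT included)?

33

after MOV R3, 6: R3=6
after MOV R7, 3: R7=3
after XOR R3, 2: R3=6^2=4
after SUB R3, 7: R3=4-7=-3
after SUB R3, 11: R3=(-3)-11=-14
after ADD R7, 3: R7=3+3=6
CMP R7, 18  (cmp 6,18)
JLT loop: taken
after XOR R3, 2: R3=(-14)^2=-16
after SUB R3, 7: R3=(-16)-7=-23
after SUB R3, 11: R3=(-23)-11=-34
after ADD R7, 3: R7=6+3=9
CMP R7, 18  (cmp 9,18)
JLT loop: taken
after XOR R3, 2: R3=(-34)^2=-36
after SUB R3, 7: R3=(-36)-7=-43
after SUB R3, 11: R3=(-43)-11=-54
after ADD R7, 3: R7=9+3=12
CMP R7, 18  (cmp 12,18)
JLT loop: taken
after XOR R3, 2: R3=(-54)^2=-56
after SUB R3, 7: R3=(-56)-7=-63
after SUB R3, 11: R3=(-63)-11=-74
after ADD R7, 3: R7=12+3=15
CMP R7, 18  (cmp 15,18)
JLT loop: taken
after XOR R3, 2: R3=(-74)^2=-76
after SUB R3, 7: R3=(-76)-7=-83
after SUB R3, 11: R3=(-83)-11=-94
after ADD R7, 3: R7=15+3=18
CMP R7, 18  (cmp 18,18)
JLT loop: not taken
halt.
Total executed instructions: 33.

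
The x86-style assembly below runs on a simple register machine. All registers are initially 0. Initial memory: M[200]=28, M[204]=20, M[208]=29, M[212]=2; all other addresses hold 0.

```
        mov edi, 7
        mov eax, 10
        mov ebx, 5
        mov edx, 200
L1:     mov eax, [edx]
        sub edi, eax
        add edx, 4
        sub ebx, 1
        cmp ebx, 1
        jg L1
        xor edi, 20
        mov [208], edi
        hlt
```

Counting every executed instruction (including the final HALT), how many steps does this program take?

31

after mov edi, 7: edi=7
after mov eax, 10: eax=10
after mov ebx, 5: ebx=5
after mov edx, 200: edx=200
after mov eax, [edx]: eax=M[200]=28
after sub edi, eax: edi=7-28=-21
after add edx, 4: edx=200+4=204
after sub ebx, 1: ebx=5-1=4
cmp ebx, 1  (cmp 4,1)
jg L1: taken
after mov eax, [edx]: eax=M[204]=20
after sub edi, eax: edi=(-21)-20=-41
after add edx, 4: edx=204+4=208
after sub ebx, 1: ebx=4-1=3
cmp ebx, 1  (cmp 3,1)
jg L1: taken
after mov eax, [edx]: eax=M[208]=29
after sub edi, eax: edi=(-41)-29=-70
after add edx, 4: edx=208+4=212
after sub ebx, 1: ebx=3-1=2
cmp ebx, 1  (cmp 2,1)
jg L1: taken
after mov eax, [edx]: eax=M[212]=2
after sub edi, eax: edi=(-70)-2=-72
after add edx, 4: edx=212+4=216
after sub ebx, 1: ebx=2-1=1
cmp ebx, 1  (cmp 1,1)
jg L1: not taken
after xor edi, 20: edi=(-72)^20=-84
mov [208], edi → M[208]=-84
halt.
Total executed instructions: 31.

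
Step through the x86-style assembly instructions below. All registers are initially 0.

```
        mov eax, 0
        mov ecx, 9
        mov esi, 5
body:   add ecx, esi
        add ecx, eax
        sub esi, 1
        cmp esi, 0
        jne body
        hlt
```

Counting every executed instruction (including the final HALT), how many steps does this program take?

eax=0
ecx=9
esi=5
ecx=9+5=14
ecx=14+0=14
esi=5-1=4
cmp esi, 0  (cmp 4,0)
jne body: taken
ecx=14+4=18
ecx=18+0=18
esi=4-1=3
cmp esi, 0  (cmp 3,0)
jne body: taken
ecx=18+3=21
ecx=21+0=21
esi=3-1=2
cmp esi, 0  (cmp 2,0)
jne body: taken
ecx=21+2=23
ecx=23+0=23
esi=2-1=1
cmp esi, 0  (cmp 1,0)
jne body: taken
ecx=23+1=24
ecx=24+0=24
esi=1-1=0
cmp esi, 0  (cmp 0,0)
jne body: not taken
halt.
Total executed instructions: 29.

29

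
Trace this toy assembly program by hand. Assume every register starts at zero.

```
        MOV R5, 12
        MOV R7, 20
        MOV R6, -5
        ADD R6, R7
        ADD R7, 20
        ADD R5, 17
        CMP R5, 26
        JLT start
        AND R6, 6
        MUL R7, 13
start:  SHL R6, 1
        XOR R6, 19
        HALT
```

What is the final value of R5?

29

after MOV R5, 12: R5=12
after MOV R7, 20: R7=20
after MOV R6, -5: R6=-5
after ADD R6, R7: R6=(-5)+20=15
after ADD R7, 20: R7=20+20=40
after ADD R5, 17: R5=12+17=29
CMP R5, 26  (cmp 29,26)
JLT start: not taken
after AND R6, 6: R6=15&6=6
after MUL R7, 13: R7=40*13=520
after SHL R6, 1: R6=6<<1=12
after XOR R6, 19: R6=12^19=31
halt.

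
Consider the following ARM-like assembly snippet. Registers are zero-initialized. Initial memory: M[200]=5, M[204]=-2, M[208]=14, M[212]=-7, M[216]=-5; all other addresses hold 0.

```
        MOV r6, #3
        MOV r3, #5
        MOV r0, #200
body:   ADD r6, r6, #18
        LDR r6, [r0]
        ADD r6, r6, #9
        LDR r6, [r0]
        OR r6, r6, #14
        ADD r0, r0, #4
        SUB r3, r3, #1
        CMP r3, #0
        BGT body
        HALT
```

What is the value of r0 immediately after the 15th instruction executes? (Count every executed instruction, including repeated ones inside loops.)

204

MOV r6, #3 → r6=3
MOV r3, #5 → r3=5
MOV r0, #200 → r0=200
ADD r6, r6, #18 → r6=3+18=21
LDR r6, [r0] → r6=M[200]=5
ADD r6, r6, #9 → r6=5+9=14
LDR r6, [r0] → r6=M[200]=5
OR r6, r6, #14 → r6=5|14=15
ADD r0, r0, #4 → r0=200+4=204
SUB r3, r3, #1 → r3=5-1=4
CMP r3, #0  (cmp 4,0)
BGT body: taken
ADD r6, r6, #18 → r6=15+18=33
LDR r6, [r0] → r6=M[204]=-2
ADD r6, r6, #9 → r6=(-2)+9=7
After step 15: r0 = 204.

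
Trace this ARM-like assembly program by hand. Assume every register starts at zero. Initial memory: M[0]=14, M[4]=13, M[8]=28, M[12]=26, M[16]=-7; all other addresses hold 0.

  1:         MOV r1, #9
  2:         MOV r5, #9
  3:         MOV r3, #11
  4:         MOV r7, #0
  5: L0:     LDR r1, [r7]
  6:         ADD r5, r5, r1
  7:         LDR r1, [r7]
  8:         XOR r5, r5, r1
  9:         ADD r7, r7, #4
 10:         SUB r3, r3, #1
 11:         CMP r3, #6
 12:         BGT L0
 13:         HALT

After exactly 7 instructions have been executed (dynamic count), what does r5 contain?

after MOV r1, #9: r1=9
after MOV r5, #9: r5=9
after MOV r3, #11: r3=11
after MOV r7, #0: r7=0
after LDR r1, [r7]: r1=M[0]=14
after ADD r5, r5, r1: r5=9+14=23
after LDR r1, [r7]: r1=M[0]=14
After step 7: r5 = 23.

23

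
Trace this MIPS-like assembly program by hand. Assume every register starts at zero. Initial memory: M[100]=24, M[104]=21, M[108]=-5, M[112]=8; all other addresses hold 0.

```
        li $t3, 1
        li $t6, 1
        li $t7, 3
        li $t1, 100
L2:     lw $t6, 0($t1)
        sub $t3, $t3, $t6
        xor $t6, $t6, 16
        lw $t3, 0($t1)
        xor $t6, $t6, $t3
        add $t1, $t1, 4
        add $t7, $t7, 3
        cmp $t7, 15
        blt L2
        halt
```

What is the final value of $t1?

$t3=1
$t6=1
$t7=3
$t1=100
$t6=M[100]=24
$t3=1-24=-23
$t6=24^16=8
$t3=M[100]=24
$t6=8^24=16
$t1=100+4=104
$t7=3+3=6
cmp $t7, 15  (cmp 6,15)
blt L2: taken
$t6=M[104]=21
$t3=24-21=3
$t6=21^16=5
$t3=M[104]=21
$t6=5^21=16
$t1=104+4=108
$t7=6+3=9
cmp $t7, 15  (cmp 9,15)
blt L2: taken
$t6=M[108]=-5
$t3=21-(-5)=26
$t6=(-5)^16=-21
$t3=M[108]=-5
$t6=(-21)^(-5)=16
$t1=108+4=112
$t7=9+3=12
cmp $t7, 15  (cmp 12,15)
blt L2: taken
$t6=M[112]=8
$t3=(-5)-8=-13
$t6=8^16=24
$t3=M[112]=8
$t6=24^8=16
$t1=112+4=116
$t7=12+3=15
cmp $t7, 15  (cmp 15,15)
blt L2: not taken
halt.

116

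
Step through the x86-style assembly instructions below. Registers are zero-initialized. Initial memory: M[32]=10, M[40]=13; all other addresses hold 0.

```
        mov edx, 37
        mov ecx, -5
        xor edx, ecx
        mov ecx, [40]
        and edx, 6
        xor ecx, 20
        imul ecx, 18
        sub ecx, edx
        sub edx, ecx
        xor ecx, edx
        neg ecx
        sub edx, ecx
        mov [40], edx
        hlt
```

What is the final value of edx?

-448

after mov edx, 37: edx=37
after mov ecx, -5: ecx=-5
after xor edx, ecx: edx=37^(-5)=-34
after mov ecx, [40]: ecx=M[40]=13
after and edx, 6: edx=(-34)&6=6
after xor ecx, 20: ecx=13^20=25
after imul ecx, 18: ecx=25*18=450
after sub ecx, edx: ecx=450-6=444
after sub edx, ecx: edx=6-444=-438
after xor ecx, edx: ecx=444^(-438)=-10
after neg ecx: ecx=-(-10)=10
after sub edx, ecx: edx=(-438)-10=-448
mov [40], edx → M[40]=-448
halt.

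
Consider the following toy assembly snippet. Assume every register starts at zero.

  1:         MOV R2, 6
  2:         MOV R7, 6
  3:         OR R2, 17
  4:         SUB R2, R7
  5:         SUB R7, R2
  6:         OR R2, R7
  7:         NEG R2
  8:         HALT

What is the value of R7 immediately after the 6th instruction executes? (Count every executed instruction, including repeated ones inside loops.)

R2=6
R7=6
R2=6|17=23
R2=23-6=17
R7=6-17=-11
R2=17|(-11)=-11
After step 6: R7 = -11.

-11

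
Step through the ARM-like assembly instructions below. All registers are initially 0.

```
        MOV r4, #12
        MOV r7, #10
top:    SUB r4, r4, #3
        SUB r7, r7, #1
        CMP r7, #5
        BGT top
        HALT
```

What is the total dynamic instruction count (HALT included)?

23

after MOV r4, #12: r4=12
after MOV r7, #10: r7=10
after SUB r4, r4, #3: r4=12-3=9
after SUB r7, r7, #1: r7=10-1=9
CMP r7, #5  (cmp 9,5)
BGT top: taken
after SUB r4, r4, #3: r4=9-3=6
after SUB r7, r7, #1: r7=9-1=8
CMP r7, #5  (cmp 8,5)
BGT top: taken
after SUB r4, r4, #3: r4=6-3=3
after SUB r7, r7, #1: r7=8-1=7
CMP r7, #5  (cmp 7,5)
BGT top: taken
after SUB r4, r4, #3: r4=3-3=0
after SUB r7, r7, #1: r7=7-1=6
CMP r7, #5  (cmp 6,5)
BGT top: taken
after SUB r4, r4, #3: r4=0-3=-3
after SUB r7, r7, #1: r7=6-1=5
CMP r7, #5  (cmp 5,5)
BGT top: not taken
halt.
Total executed instructions: 23.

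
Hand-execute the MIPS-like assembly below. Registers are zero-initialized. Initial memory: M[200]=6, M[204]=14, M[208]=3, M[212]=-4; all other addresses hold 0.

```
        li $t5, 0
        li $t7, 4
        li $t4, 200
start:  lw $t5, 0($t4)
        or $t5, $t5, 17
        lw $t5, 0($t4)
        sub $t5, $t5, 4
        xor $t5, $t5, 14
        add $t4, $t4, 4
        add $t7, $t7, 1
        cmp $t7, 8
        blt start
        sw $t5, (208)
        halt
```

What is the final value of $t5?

li $t5, 0 → $t5=0
li $t7, 4 → $t7=4
li $t4, 200 → $t4=200
lw $t5, 0($t4) → $t5=M[200]=6
or $t5, $t5, 17 → $t5=6|17=23
lw $t5, 0($t4) → $t5=M[200]=6
sub $t5, $t5, 4 → $t5=6-4=2
xor $t5, $t5, 14 → $t5=2^14=12
add $t4, $t4, 4 → $t4=200+4=204
add $t7, $t7, 1 → $t7=4+1=5
cmp $t7, 8  (cmp 5,8)
blt start: taken
lw $t5, 0($t4) → $t5=M[204]=14
or $t5, $t5, 17 → $t5=14|17=31
lw $t5, 0($t4) → $t5=M[204]=14
sub $t5, $t5, 4 → $t5=14-4=10
xor $t5, $t5, 14 → $t5=10^14=4
add $t4, $t4, 4 → $t4=204+4=208
add $t7, $t7, 1 → $t7=5+1=6
cmp $t7, 8  (cmp 6,8)
blt start: taken
lw $t5, 0($t4) → $t5=M[208]=3
or $t5, $t5, 17 → $t5=3|17=19
lw $t5, 0($t4) → $t5=M[208]=3
sub $t5, $t5, 4 → $t5=3-4=-1
xor $t5, $t5, 14 → $t5=(-1)^14=-15
add $t4, $t4, 4 → $t4=208+4=212
add $t7, $t7, 1 → $t7=6+1=7
cmp $t7, 8  (cmp 7,8)
blt start: taken
lw $t5, 0($t4) → $t5=M[212]=-4
or $t5, $t5, 17 → $t5=(-4)|17=-3
lw $t5, 0($t4) → $t5=M[212]=-4
sub $t5, $t5, 4 → $t5=(-4)-4=-8
xor $t5, $t5, 14 → $t5=(-8)^14=-10
add $t4, $t4, 4 → $t4=212+4=216
add $t7, $t7, 1 → $t7=7+1=8
cmp $t7, 8  (cmp 8,8)
blt start: not taken
sw $t5, (208) → M[208]=-10
halt.

-10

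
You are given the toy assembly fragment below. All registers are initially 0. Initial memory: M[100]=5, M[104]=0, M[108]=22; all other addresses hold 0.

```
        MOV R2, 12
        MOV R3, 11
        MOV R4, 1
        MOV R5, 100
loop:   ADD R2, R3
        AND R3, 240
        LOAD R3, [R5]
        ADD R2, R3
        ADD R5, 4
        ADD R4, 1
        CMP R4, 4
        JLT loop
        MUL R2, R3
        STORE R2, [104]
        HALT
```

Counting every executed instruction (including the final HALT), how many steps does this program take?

after MOV R2, 12: R2=12
after MOV R3, 11: R3=11
after MOV R4, 1: R4=1
after MOV R5, 100: R5=100
after ADD R2, R3: R2=12+11=23
after AND R3, 240: R3=11&240=0
after LOAD R3, [R5]: R3=M[100]=5
after ADD R2, R3: R2=23+5=28
after ADD R5, 4: R5=100+4=104
after ADD R4, 1: R4=1+1=2
CMP R4, 4  (cmp 2,4)
JLT loop: taken
after ADD R2, R3: R2=28+5=33
after AND R3, 240: R3=5&240=0
after LOAD R3, [R5]: R3=M[104]=0
after ADD R2, R3: R2=33+0=33
after ADD R5, 4: R5=104+4=108
after ADD R4, 1: R4=2+1=3
CMP R4, 4  (cmp 3,4)
JLT loop: taken
after ADD R2, R3: R2=33+0=33
after AND R3, 240: R3=0&240=0
after LOAD R3, [R5]: R3=M[108]=22
after ADD R2, R3: R2=33+22=55
after ADD R5, 4: R5=108+4=112
after ADD R4, 1: R4=3+1=4
CMP R4, 4  (cmp 4,4)
JLT loop: not taken
after MUL R2, R3: R2=55*22=1210
STORE R2, [104] → M[104]=1210
halt.
Total executed instructions: 31.

31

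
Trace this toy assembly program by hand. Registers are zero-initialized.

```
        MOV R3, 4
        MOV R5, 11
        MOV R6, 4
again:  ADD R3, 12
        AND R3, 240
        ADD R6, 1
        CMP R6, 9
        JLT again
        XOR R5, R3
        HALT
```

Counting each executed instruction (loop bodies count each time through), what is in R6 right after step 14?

6

R3=4
R5=11
R6=4
R3=4+12=16
R3=16&240=16
R6=4+1=5
CMP R6, 9  (cmp 5,9)
JLT again: taken
R3=16+12=28
R3=28&240=16
R6=5+1=6
CMP R6, 9  (cmp 6,9)
JLT again: taken
R3=16+12=28
After step 14: R6 = 6.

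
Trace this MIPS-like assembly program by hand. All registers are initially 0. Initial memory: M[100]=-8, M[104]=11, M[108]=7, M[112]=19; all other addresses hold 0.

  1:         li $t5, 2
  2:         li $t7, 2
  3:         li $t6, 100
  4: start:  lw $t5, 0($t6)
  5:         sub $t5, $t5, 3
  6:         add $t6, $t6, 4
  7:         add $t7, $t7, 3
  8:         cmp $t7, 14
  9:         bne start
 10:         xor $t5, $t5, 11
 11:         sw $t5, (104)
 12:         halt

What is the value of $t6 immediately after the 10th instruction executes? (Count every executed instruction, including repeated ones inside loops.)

104

after li $t5, 2: $t5=2
after li $t7, 2: $t7=2
after li $t6, 100: $t6=100
after lw $t5, 0($t6): $t5=M[100]=-8
after sub $t5, $t5, 3: $t5=(-8)-3=-11
after add $t6, $t6, 4: $t6=100+4=104
after add $t7, $t7, 3: $t7=2+3=5
cmp $t7, 14  (cmp 5,14)
bne start: taken
after lw $t5, 0($t6): $t5=M[104]=11
After step 10: $t6 = 104.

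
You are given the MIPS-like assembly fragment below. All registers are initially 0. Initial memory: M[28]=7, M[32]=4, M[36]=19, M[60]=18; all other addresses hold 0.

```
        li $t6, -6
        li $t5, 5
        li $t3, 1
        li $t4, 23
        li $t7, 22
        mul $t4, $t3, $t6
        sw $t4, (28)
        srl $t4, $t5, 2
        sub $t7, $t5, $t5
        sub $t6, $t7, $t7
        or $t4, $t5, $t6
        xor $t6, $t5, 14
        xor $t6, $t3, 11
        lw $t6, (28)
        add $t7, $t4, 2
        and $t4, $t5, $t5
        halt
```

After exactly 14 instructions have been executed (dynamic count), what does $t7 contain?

0

li $t6, -6 → $t6=-6
li $t5, 5 → $t5=5
li $t3, 1 → $t3=1
li $t4, 23 → $t4=23
li $t7, 22 → $t7=22
mul $t4, $t3, $t6 → $t4=1*(-6)=-6
sw $t4, (28) → M[28]=-6
srl $t4, $t5, 2 → $t4=5>>2=1
sub $t7, $t5, $t5 → $t7=5-5=0
sub $t6, $t7, $t7 → $t6=0-0=0
or $t4, $t5, $t6 → $t4=5|0=5
xor $t6, $t5, 14 → $t6=5^14=11
xor $t6, $t3, 11 → $t6=1^11=10
lw $t6, (28) → $t6=M[28]=-6
After step 14: $t7 = 0.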